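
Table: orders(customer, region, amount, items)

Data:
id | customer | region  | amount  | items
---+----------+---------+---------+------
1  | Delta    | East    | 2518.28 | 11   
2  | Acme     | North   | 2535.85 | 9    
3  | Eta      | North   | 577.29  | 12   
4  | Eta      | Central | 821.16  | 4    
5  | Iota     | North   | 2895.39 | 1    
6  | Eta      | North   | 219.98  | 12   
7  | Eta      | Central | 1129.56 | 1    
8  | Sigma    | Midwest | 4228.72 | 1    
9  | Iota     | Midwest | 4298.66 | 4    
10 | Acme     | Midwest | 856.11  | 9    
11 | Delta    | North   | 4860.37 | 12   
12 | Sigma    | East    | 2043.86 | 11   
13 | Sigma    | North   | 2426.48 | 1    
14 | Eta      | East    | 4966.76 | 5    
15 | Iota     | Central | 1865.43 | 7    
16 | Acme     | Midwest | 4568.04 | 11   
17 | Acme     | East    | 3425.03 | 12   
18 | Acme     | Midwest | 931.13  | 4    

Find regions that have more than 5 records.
SELECT region, COUNT(*) as cnt
FROM orders
GROUP BY region
HAVING COUNT(*) > 5

Result:
  North: 6

Note: HAVING filters groups after aggregation, WHERE filters rows before.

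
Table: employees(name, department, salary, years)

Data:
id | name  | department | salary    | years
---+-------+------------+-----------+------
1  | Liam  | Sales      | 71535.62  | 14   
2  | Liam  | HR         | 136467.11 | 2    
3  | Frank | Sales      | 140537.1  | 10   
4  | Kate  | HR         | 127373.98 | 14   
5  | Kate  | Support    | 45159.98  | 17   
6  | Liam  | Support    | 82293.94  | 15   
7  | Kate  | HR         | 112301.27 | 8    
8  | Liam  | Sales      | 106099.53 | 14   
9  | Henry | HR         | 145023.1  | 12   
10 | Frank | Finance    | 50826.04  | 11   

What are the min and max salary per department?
SELECT department, MIN(salary), MAX(salary)
FROM employees
GROUP BY department

Result:
  Finance: min=50826.04, max=50826.04
  HR: min=112301.27, max=145023.10
  Sales: min=71535.62, max=140537.10
  Support: min=45159.98, max=82293.94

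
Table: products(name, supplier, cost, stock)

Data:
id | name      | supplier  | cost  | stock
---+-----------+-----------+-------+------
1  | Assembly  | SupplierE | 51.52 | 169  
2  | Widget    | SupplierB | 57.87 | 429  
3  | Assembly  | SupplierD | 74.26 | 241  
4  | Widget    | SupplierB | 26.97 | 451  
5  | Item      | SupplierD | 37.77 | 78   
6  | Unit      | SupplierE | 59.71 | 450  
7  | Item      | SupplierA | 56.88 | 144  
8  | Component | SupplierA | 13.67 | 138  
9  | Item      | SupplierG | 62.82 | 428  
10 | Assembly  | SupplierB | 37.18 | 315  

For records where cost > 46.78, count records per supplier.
SELECT supplier, COUNT(*)
FROM products
WHERE cost > 46.78
GROUP BY supplier

Note: WHERE filters rows before grouping.

Result:
  SupplierA: 1
  SupplierB: 1
  SupplierD: 1
  SupplierE: 2
  SupplierG: 1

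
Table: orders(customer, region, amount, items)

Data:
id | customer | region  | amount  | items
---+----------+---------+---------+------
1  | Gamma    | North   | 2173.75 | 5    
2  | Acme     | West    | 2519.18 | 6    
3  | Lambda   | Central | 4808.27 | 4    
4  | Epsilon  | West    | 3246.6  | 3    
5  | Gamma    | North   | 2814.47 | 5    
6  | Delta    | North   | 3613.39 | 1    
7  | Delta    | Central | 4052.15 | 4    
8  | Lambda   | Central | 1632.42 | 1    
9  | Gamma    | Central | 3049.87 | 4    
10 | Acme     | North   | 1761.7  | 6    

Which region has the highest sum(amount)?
SELECT region, SUM(amount) as val
FROM orders
GROUP BY region
ORDER BY val DESC
LIMIT 1

Result: Central with sum(amount) = 13542.71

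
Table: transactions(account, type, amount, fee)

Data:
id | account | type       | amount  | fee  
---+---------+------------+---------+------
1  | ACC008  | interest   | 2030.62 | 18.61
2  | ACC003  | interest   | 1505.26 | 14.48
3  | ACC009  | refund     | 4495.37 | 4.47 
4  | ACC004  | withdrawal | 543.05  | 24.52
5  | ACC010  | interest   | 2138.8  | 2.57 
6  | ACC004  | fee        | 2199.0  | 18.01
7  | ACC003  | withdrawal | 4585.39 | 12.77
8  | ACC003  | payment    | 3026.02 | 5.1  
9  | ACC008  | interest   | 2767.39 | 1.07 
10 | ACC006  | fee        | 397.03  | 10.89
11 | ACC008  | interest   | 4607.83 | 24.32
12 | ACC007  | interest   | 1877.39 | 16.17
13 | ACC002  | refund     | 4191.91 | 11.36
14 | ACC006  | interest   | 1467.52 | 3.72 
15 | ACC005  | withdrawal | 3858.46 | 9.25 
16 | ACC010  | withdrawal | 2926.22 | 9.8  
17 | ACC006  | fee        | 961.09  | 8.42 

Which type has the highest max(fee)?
SELECT type, MAX(fee) as val
FROM transactions
GROUP BY type
ORDER BY val DESC
LIMIT 1

Result: withdrawal with max(fee) = 24.52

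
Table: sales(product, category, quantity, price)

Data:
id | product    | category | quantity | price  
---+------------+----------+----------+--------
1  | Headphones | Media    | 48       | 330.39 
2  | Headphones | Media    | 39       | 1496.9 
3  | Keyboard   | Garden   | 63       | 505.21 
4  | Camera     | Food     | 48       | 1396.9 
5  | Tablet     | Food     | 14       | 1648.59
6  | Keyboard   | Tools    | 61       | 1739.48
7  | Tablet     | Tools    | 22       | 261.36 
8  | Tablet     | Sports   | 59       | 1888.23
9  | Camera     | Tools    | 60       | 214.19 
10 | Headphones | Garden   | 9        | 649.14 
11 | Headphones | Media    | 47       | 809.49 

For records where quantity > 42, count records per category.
SELECT category, COUNT(*)
FROM sales
WHERE quantity > 42
GROUP BY category

Note: WHERE filters rows before grouping.

Result:
  Food: 1
  Garden: 1
  Media: 2
  Sports: 1
  Tools: 2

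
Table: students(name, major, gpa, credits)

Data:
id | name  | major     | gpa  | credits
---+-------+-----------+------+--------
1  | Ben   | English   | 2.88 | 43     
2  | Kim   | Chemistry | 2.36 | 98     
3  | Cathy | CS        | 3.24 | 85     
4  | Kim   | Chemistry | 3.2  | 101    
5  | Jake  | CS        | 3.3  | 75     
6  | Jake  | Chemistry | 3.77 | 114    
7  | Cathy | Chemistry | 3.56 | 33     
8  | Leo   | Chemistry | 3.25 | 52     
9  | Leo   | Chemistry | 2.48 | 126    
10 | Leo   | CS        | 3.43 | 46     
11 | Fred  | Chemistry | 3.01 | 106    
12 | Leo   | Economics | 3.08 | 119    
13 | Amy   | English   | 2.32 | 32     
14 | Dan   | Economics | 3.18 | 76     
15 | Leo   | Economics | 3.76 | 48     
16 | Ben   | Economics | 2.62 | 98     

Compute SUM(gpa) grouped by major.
SELECT major, SUM(gpa) as result
FROM students
GROUP BY major

Result:
  CS: 9.97
  Chemistry: 21.63
  Economics: 12.64
  English: 5.20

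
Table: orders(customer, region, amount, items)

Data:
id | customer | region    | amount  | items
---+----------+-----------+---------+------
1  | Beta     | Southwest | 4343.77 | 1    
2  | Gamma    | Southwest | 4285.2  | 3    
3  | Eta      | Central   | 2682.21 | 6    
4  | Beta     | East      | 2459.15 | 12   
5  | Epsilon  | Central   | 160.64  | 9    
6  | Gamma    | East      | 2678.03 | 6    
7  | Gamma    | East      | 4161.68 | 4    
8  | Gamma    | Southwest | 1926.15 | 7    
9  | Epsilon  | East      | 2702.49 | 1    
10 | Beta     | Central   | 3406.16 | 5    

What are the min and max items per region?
SELECT region, MIN(items), MAX(items)
FROM orders
GROUP BY region

Result:
  Central: min=5, max=9
  East: min=1, max=12
  Southwest: min=1, max=7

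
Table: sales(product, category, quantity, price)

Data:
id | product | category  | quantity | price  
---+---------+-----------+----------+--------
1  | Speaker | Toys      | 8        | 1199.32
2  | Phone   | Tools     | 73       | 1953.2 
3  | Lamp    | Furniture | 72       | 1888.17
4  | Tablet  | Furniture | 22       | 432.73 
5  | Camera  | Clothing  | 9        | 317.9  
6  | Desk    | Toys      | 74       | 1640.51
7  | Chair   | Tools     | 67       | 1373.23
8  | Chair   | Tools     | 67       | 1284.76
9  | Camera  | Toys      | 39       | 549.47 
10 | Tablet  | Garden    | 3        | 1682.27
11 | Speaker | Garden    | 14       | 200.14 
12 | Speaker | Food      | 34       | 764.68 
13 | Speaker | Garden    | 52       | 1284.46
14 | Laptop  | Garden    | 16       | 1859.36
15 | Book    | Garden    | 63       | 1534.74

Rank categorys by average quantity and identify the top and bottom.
SELECT category, AVG(quantity)
FROM sales
GROUP BY category
ORDER BY AVG(quantity)

All groups:
  Clothing: 9.00
  Garden: 29.60
  Food: 34.00
  Toys: 40.33
  Furniture: 47.00
  Tools: 69.00

Highest: Tools (69.00)
Lowest: Clothing (9.00)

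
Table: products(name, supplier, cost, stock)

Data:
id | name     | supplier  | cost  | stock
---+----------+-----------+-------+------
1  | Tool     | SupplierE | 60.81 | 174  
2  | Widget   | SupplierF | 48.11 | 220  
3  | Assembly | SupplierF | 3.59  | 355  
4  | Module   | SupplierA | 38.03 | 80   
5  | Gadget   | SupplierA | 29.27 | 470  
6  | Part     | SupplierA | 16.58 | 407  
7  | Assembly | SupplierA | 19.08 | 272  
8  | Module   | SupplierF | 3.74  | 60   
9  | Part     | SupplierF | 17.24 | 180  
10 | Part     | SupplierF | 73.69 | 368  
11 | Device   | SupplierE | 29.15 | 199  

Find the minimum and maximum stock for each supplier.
SELECT supplier, MIN(stock), MAX(stock)
FROM products
GROUP BY supplier

Result:
  SupplierA: min=80, max=470
  SupplierE: min=174, max=199
  SupplierF: min=60, max=368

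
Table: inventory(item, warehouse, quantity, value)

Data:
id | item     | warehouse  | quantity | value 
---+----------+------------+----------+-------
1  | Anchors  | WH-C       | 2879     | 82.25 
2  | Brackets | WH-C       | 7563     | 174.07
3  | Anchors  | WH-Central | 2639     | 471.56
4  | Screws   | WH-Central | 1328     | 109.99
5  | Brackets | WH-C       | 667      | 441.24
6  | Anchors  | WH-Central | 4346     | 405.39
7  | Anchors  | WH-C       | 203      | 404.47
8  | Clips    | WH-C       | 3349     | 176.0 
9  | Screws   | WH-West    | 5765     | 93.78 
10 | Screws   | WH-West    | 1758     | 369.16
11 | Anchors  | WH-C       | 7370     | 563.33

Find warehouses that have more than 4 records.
SELECT warehouse, COUNT(*) as cnt
FROM inventory
GROUP BY warehouse
HAVING COUNT(*) > 4

Result:
  WH-C: 6

Note: HAVING filters groups after aggregation, WHERE filters rows before.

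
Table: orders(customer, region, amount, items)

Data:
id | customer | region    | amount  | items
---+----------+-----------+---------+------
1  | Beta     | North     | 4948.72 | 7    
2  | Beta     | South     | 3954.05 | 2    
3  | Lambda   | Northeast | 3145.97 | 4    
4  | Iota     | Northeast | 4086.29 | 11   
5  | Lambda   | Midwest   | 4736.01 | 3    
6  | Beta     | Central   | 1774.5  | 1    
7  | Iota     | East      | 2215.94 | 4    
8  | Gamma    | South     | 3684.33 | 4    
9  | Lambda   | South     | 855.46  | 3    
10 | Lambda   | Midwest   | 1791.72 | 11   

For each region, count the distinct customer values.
SELECT region, COUNT(DISTINCT customer)
FROM orders
GROUP BY region

Result:
  Central: 1 distinct
  East: 1 distinct
  Midwest: 1 distinct
  North: 1 distinct
  Northeast: 2 distinct
  South: 3 distinct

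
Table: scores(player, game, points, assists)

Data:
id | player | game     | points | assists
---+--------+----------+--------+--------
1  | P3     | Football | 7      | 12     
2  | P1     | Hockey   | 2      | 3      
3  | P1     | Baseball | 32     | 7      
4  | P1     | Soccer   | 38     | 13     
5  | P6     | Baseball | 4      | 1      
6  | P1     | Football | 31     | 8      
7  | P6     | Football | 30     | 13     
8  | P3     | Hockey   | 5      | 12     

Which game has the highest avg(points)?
SELECT game, AVG(points) as val
FROM scores
GROUP BY game
ORDER BY val DESC
LIMIT 1

Result: Soccer with avg(points) = 38.00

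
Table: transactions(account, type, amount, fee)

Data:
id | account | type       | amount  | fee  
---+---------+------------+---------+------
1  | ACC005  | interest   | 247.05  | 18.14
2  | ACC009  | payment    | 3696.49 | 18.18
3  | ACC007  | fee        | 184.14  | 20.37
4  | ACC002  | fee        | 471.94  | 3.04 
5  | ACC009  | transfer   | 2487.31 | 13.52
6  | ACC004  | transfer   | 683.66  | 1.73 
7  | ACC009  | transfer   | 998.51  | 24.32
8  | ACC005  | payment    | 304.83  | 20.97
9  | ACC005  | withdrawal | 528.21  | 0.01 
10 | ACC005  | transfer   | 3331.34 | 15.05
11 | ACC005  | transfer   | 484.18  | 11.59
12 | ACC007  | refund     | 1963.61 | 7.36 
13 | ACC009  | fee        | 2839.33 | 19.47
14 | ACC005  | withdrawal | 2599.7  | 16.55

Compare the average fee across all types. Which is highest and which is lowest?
SELECT type, AVG(fee)
FROM transactions
GROUP BY type
ORDER BY AVG(fee)

All groups:
  refund: 7.36
  withdrawal: 8.28
  transfer: 13.24
  fee: 14.29
  interest: 18.14
  payment: 19.58

Highest: payment (19.58)
Lowest: refund (7.36)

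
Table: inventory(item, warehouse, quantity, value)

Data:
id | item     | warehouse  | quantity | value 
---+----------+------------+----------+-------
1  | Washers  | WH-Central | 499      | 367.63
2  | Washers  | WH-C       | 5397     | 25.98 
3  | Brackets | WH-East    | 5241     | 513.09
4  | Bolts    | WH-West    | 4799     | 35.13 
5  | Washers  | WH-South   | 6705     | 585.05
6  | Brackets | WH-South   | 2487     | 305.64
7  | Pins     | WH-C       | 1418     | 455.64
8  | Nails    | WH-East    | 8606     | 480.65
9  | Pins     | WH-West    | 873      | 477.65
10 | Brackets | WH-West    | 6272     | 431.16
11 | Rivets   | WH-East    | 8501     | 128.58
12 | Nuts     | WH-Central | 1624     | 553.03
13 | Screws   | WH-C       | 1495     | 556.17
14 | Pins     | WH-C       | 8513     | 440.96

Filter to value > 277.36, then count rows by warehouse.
SELECT warehouse, COUNT(*)
FROM inventory
WHERE value > 277.36
GROUP BY warehouse

Note: WHERE filters rows before grouping.

Result:
  WH-C: 3
  WH-Central: 2
  WH-East: 2
  WH-South: 2
  WH-West: 2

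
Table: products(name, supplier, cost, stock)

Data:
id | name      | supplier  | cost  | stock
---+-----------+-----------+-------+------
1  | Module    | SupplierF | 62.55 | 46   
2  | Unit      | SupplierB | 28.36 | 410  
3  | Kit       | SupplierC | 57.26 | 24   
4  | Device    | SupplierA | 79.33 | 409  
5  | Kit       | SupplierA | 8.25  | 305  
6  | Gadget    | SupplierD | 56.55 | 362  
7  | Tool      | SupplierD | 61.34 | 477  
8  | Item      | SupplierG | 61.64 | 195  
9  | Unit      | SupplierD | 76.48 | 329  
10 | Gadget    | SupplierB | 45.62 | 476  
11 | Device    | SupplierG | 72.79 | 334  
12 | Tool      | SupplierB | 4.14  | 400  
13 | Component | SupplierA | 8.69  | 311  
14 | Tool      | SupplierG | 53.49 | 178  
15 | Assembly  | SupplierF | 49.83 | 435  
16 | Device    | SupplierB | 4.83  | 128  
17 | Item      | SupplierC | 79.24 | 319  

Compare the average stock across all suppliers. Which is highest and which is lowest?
SELECT supplier, AVG(stock)
FROM products
GROUP BY supplier
ORDER BY AVG(stock)

All groups:
  SupplierC: 171.50
  SupplierG: 235.67
  SupplierF: 240.50
  SupplierA: 341.67
  SupplierB: 353.50
  SupplierD: 389.33

Highest: SupplierD (389.33)
Lowest: SupplierC (171.50)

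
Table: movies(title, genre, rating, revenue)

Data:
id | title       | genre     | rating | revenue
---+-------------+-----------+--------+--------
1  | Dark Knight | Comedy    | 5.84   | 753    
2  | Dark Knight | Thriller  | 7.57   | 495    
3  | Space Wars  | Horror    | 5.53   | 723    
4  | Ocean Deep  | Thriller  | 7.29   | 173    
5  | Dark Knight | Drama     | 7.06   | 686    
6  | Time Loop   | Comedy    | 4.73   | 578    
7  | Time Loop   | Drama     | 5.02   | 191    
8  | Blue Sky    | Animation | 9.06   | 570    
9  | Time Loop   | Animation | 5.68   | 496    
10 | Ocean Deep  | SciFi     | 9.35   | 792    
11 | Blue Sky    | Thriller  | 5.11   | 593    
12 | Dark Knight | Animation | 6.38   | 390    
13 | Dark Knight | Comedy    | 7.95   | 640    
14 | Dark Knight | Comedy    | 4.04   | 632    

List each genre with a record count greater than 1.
SELECT genre, COUNT(*) as cnt
FROM movies
GROUP BY genre
HAVING COUNT(*) > 1

Result:
  Animation: 3
  Comedy: 4
  Drama: 2
  Thriller: 3

Note: HAVING filters groups after aggregation, WHERE filters rows before.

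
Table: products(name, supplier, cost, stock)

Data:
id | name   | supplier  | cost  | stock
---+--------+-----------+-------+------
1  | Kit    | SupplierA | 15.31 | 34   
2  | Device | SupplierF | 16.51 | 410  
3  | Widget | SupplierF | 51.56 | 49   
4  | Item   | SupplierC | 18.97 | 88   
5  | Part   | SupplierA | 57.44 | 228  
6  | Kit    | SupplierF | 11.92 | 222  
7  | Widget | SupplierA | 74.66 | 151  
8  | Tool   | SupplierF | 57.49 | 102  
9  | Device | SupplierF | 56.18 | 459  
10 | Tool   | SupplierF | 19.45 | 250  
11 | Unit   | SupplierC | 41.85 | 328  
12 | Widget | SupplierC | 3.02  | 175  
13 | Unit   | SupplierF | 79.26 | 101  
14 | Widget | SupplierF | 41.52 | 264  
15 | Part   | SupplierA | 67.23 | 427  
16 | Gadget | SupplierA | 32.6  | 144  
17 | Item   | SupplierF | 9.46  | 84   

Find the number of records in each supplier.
SELECT supplier, COUNT(*) as count
FROM products
GROUP BY supplier

Result:
  SupplierA: 5
  SupplierC: 3
  SupplierF: 9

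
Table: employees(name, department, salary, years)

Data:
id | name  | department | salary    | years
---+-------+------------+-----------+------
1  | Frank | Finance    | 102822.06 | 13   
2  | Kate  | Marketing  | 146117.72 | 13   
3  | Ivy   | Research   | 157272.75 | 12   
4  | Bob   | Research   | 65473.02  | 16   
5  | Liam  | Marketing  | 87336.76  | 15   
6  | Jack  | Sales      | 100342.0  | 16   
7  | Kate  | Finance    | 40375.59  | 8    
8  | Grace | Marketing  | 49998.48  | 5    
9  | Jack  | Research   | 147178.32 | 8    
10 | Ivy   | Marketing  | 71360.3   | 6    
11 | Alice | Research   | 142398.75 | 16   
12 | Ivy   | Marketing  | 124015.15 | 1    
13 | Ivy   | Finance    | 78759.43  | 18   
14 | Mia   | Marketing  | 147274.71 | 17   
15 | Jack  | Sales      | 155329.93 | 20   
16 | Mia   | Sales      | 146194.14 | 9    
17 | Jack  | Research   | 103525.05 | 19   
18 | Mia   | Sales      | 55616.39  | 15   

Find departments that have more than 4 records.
SELECT department, COUNT(*) as cnt
FROM employees
GROUP BY department
HAVING COUNT(*) > 4

Result:
  Marketing: 6
  Research: 5

Note: HAVING filters groups after aggregation, WHERE filters rows before.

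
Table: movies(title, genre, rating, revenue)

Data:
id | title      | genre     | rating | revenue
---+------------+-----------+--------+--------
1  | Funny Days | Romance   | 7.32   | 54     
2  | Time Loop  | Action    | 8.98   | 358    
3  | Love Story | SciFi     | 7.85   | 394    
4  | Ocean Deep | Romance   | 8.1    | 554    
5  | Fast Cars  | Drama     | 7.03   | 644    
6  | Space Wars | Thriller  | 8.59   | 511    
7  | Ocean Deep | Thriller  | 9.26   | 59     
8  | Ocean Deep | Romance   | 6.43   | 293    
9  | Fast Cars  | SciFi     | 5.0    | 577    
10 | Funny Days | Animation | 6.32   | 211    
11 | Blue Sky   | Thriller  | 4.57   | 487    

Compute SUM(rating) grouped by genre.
SELECT genre, SUM(rating) as result
FROM movies
GROUP BY genre

Result:
  Action: 8.98
  Animation: 6.32
  Drama: 7.03
  Romance: 21.85
  SciFi: 12.85
  Thriller: 22.42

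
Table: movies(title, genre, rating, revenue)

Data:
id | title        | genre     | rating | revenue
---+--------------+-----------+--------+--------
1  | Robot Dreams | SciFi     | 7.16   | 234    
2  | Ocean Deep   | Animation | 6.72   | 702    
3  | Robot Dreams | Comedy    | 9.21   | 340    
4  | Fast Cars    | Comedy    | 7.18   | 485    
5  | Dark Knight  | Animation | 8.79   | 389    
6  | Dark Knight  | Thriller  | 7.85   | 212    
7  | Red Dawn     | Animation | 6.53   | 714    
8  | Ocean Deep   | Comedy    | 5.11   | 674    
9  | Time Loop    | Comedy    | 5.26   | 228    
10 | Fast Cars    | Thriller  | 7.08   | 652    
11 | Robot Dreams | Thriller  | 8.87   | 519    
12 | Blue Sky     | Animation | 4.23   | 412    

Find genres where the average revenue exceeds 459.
SELECT genre, AVG(revenue)
FROM movies
GROUP BY genre
HAVING AVG(revenue) > 459

Result:
  Animation: avg=554.25
  Thriller: avg=461.00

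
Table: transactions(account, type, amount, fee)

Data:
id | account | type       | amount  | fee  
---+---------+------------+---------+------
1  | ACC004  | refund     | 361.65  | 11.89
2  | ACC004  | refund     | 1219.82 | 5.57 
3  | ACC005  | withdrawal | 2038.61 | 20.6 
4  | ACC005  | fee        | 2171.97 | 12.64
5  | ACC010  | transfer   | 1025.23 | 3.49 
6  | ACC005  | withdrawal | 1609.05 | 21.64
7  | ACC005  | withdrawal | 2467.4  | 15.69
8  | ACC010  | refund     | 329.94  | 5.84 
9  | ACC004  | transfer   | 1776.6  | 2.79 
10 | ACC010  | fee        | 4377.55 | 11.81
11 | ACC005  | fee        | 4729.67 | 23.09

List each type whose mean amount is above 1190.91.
SELECT type, AVG(amount)
FROM transactions
GROUP BY type
HAVING AVG(amount) > 1190.91

Result:
  fee: avg=3759.73
  transfer: avg=1400.92
  withdrawal: avg=2038.35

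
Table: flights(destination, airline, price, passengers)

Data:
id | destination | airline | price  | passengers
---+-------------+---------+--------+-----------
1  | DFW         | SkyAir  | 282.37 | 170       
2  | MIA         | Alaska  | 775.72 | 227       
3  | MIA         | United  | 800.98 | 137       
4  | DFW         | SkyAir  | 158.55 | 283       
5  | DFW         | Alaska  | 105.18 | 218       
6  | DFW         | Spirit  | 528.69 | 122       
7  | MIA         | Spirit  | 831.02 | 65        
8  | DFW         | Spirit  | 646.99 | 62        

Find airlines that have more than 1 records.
SELECT airline, COUNT(*) as cnt
FROM flights
GROUP BY airline
HAVING COUNT(*) > 1

Result:
  Alaska: 2
  SkyAir: 2
  Spirit: 3

Note: HAVING filters groups after aggregation, WHERE filters rows before.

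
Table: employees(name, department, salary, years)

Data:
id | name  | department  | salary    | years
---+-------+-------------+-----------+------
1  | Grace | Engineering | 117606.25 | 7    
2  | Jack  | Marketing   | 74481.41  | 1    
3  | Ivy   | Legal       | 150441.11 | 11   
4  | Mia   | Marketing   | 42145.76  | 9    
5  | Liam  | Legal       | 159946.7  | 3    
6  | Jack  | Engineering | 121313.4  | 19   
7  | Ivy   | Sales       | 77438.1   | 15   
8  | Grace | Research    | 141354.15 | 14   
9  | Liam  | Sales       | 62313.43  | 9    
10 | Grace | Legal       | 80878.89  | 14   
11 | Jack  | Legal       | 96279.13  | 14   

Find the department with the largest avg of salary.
SELECT department, AVG(salary) as val
FROM employees
GROUP BY department
ORDER BY val DESC
LIMIT 1

Result: Research with avg(salary) = 141354.15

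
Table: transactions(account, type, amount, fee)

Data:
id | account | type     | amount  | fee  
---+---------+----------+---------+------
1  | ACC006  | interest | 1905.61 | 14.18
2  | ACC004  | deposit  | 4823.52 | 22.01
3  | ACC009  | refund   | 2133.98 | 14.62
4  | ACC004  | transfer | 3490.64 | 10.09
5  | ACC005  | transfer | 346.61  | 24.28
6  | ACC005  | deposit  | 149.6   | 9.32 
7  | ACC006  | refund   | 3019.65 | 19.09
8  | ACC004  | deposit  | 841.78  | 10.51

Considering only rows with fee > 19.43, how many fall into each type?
SELECT type, COUNT(*)
FROM transactions
WHERE fee > 19.43
GROUP BY type

Note: WHERE filters rows before grouping.

Result:
  deposit: 1
  transfer: 1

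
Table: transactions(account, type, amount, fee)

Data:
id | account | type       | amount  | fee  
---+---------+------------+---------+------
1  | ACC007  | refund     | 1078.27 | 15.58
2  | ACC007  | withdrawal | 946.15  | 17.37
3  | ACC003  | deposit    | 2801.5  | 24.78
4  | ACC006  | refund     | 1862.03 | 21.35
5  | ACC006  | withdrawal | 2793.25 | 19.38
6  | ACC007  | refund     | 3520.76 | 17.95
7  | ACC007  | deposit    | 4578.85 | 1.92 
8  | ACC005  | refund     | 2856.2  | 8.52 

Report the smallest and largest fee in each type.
SELECT type, MIN(fee), MAX(fee)
FROM transactions
GROUP BY type

Result:
  deposit: min=1.92, max=24.78
  refund: min=8.52, max=21.35
  withdrawal: min=17.37, max=19.38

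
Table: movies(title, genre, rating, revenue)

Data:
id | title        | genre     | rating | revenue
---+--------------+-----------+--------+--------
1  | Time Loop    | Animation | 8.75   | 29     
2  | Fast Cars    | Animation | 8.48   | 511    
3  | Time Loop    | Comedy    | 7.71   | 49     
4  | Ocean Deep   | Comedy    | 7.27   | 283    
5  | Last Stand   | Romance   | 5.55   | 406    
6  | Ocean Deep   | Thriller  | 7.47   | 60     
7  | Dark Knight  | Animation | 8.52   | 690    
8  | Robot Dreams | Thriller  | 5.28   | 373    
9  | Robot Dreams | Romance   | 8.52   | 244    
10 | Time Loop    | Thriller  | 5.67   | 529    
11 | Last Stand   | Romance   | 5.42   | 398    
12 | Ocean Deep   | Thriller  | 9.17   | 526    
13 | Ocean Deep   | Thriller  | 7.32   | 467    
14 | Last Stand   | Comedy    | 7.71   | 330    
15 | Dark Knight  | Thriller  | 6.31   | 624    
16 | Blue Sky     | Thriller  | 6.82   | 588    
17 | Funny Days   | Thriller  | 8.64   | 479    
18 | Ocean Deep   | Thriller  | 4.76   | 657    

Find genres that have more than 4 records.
SELECT genre, COUNT(*) as cnt
FROM movies
GROUP BY genre
HAVING COUNT(*) > 4

Result:
  Thriller: 9

Note: HAVING filters groups after aggregation, WHERE filters rows before.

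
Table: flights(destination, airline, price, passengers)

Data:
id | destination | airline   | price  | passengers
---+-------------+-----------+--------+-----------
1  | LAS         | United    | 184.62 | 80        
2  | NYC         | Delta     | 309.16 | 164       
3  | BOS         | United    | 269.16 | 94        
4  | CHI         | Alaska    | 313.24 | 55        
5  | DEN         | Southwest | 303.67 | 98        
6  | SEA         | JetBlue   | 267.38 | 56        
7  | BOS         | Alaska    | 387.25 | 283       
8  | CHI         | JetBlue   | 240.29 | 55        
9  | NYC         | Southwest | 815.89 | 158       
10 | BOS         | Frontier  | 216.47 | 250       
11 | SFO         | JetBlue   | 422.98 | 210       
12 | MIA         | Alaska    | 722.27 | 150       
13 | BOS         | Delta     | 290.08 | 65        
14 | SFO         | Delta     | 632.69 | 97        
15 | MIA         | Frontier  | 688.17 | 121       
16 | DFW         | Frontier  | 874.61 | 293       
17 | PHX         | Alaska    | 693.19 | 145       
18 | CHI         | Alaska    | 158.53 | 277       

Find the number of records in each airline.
SELECT airline, COUNT(*) as count
FROM flights
GROUP BY airline

Result:
  Alaska: 5
  Delta: 3
  Frontier: 3
  JetBlue: 3
  Southwest: 2
  United: 2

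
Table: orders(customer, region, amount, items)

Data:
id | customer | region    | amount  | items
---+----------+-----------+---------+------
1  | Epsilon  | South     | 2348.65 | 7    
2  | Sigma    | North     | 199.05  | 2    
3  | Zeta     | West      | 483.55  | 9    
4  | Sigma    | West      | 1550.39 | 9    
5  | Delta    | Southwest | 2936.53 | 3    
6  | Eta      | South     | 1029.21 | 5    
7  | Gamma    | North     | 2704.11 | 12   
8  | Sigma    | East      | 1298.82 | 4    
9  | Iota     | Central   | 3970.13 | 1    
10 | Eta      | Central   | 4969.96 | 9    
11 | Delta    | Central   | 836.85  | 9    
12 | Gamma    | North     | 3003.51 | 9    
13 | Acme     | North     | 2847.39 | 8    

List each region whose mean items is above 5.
SELECT region, AVG(items)
FROM orders
GROUP BY region
HAVING AVG(items) > 5

Result:
  Central: avg=6.33
  North: avg=7.75
  South: avg=6.00
  West: avg=9.00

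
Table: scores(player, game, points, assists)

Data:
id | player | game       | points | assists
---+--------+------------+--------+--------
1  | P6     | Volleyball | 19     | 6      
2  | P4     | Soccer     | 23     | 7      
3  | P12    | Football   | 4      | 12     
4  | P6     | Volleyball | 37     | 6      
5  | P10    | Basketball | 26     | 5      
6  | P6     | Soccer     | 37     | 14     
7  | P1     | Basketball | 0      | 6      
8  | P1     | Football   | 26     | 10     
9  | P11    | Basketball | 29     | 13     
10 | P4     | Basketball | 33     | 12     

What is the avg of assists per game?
SELECT game, AVG(assists) as result
FROM scores
GROUP BY game

Result:
  Basketball: 9.00
  Football: 11.00
  Soccer: 10.50
  Volleyball: 6.00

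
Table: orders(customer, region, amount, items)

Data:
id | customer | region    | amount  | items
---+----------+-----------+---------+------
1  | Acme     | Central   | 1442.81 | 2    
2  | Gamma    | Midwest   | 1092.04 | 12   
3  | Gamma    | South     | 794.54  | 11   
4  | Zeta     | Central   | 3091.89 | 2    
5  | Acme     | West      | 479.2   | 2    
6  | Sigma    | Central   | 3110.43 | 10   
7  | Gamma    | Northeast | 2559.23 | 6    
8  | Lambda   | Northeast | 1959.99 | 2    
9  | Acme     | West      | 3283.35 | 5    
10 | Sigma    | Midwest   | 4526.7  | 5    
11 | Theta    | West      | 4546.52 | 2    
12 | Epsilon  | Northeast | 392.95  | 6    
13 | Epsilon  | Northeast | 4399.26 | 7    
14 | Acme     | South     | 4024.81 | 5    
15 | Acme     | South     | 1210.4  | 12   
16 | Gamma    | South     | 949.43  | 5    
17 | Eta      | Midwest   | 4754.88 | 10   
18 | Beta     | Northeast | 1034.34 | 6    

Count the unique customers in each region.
SELECT region, COUNT(DISTINCT customer)
FROM orders
GROUP BY region

Result:
  Central: 3 distinct
  Midwest: 3 distinct
  Northeast: 4 distinct
  South: 2 distinct
  West: 2 distinct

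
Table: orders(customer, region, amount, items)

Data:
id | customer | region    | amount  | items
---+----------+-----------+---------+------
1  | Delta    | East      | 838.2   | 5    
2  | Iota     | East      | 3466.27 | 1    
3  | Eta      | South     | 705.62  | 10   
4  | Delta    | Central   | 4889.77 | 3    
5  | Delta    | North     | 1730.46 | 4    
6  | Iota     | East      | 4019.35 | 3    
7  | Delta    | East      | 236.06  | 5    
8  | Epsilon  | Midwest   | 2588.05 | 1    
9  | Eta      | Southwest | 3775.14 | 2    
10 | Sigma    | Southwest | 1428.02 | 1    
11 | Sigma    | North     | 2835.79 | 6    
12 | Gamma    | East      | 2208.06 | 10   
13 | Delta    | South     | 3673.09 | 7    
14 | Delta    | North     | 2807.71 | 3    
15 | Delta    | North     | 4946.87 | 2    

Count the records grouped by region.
SELECT region, COUNT(*) as count
FROM orders
GROUP BY region

Result:
  Central: 1
  East: 5
  Midwest: 1
  North: 4
  South: 2
  Southwest: 2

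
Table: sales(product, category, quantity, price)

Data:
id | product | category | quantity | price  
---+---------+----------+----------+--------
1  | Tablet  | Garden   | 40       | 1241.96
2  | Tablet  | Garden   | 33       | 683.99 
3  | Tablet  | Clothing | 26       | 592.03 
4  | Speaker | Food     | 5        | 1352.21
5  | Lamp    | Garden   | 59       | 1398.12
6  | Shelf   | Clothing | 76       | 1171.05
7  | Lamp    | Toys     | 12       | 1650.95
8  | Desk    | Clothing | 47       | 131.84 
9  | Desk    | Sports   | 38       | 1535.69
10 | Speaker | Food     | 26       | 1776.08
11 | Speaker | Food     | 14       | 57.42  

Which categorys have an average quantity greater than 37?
SELECT category, AVG(quantity)
FROM sales
GROUP BY category
HAVING AVG(quantity) > 37

Result:
  Clothing: avg=49.67
  Garden: avg=44.00
  Sports: avg=38.00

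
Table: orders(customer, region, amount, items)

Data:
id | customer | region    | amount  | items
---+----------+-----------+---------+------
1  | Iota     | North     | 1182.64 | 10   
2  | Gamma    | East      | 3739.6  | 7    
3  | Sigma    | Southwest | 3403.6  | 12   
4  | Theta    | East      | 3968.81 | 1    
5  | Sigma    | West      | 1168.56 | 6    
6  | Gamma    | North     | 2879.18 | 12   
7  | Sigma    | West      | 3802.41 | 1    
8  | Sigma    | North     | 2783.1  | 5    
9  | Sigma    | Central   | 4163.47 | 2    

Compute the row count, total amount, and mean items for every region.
SELECT region,
       COUNT(*) as cnt,
       SUM(amount) as total_amount,
       AVG(items) as avg_items
FROM orders
GROUP BY region

Result:
  Central: 1 records, 4163.47 total amount, 2.00 avg items
  East: 2 records, 7708.41 total amount, 4.00 avg items
  North: 3 records, 6844.92 total amount, 9.00 avg items
  Southwest: 1 records, 3403.60 total amount, 12.00 avg items
  West: 2 records, 4970.97 total amount, 3.50 avg items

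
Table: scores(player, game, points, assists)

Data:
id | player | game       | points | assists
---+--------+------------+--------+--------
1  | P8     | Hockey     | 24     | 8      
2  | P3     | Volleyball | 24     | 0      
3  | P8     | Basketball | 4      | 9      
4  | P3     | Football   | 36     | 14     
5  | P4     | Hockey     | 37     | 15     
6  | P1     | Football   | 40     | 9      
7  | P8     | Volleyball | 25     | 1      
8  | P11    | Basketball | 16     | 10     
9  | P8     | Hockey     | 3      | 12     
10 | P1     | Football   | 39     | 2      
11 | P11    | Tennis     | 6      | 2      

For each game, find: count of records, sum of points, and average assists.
SELECT game,
       COUNT(*) as cnt,
       SUM(points) as total_points,
       AVG(assists) as avg_assists
FROM scores
GROUP BY game

Result:
  Basketball: 2 records, 20 total points, 9.50 avg assists
  Football: 3 records, 115 total points, 8.33 avg assists
  Hockey: 3 records, 64 total points, 11.67 avg assists
  Tennis: 1 records, 6 total points, 2.00 avg assists
  Volleyball: 2 records, 49 total points, 0.50 avg assists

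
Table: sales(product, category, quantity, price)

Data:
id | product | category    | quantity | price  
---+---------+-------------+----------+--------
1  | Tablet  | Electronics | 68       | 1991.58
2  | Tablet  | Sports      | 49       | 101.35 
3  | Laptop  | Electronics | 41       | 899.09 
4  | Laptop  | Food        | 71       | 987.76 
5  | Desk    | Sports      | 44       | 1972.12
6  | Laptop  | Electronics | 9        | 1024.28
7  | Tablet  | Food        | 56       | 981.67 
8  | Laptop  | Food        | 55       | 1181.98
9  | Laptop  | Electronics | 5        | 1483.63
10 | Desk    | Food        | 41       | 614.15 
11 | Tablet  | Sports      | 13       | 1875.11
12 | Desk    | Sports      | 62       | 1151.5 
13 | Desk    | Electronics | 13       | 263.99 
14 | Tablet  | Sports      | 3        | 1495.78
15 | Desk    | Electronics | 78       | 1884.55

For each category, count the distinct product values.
SELECT category, COUNT(DISTINCT product)
FROM sales
GROUP BY category

Result:
  Electronics: 3 distinct
  Food: 3 distinct
  Sports: 2 distinct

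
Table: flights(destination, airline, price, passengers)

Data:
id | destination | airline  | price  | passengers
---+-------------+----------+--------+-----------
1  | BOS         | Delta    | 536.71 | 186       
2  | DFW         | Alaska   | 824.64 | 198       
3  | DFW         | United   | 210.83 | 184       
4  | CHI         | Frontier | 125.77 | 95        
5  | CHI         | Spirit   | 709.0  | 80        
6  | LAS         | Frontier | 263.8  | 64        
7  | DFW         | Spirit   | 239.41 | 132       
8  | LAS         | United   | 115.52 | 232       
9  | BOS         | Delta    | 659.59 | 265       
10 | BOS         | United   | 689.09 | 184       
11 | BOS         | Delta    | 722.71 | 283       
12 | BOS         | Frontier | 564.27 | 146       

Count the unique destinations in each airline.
SELECT airline, COUNT(DISTINCT destination)
FROM flights
GROUP BY airline

Result:
  Alaska: 1 distinct
  Delta: 1 distinct
  Frontier: 3 distinct
  Spirit: 2 distinct
  United: 3 distinct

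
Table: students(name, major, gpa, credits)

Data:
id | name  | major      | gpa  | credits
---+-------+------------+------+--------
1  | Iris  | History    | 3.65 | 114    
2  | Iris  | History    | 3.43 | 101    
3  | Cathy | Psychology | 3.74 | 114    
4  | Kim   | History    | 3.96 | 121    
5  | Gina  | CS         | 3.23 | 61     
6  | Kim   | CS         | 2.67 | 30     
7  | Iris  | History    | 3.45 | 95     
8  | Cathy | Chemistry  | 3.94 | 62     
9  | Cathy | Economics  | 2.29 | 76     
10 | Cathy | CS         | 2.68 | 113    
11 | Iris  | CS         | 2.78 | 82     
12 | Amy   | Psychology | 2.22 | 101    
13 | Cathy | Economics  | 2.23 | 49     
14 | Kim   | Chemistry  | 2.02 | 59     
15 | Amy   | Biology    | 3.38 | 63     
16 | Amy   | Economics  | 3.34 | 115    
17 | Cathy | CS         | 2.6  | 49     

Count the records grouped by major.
SELECT major, COUNT(*) as count
FROM students
GROUP BY major

Result:
  Biology: 1
  CS: 5
  Chemistry: 2
  Economics: 3
  History: 4
  Psychology: 2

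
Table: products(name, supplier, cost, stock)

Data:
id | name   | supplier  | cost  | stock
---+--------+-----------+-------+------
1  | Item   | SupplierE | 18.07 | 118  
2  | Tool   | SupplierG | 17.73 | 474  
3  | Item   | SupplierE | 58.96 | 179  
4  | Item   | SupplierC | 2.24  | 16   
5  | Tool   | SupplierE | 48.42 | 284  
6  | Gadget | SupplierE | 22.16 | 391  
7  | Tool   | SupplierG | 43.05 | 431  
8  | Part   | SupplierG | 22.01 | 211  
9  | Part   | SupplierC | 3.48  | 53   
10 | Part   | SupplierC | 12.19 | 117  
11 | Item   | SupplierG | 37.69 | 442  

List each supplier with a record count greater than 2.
SELECT supplier, COUNT(*) as cnt
FROM products
GROUP BY supplier
HAVING COUNT(*) > 2

Result:
  SupplierC: 3
  SupplierE: 4
  SupplierG: 4

Note: HAVING filters groups after aggregation, WHERE filters rows before.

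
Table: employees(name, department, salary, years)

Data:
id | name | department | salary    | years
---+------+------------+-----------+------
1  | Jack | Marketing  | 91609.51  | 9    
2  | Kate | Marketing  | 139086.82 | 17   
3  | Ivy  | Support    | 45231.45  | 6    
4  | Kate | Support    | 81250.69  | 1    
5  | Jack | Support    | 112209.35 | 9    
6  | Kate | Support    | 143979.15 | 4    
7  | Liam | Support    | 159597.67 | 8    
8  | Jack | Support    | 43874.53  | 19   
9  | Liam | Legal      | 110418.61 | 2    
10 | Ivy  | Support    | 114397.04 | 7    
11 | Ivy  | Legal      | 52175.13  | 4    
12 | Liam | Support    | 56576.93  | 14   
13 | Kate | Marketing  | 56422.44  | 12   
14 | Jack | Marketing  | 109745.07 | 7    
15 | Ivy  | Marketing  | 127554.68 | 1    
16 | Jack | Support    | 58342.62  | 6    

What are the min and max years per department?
SELECT department, MIN(years), MAX(years)
FROM employees
GROUP BY department

Result:
  Legal: min=2, max=4
  Marketing: min=1, max=17
  Support: min=1, max=19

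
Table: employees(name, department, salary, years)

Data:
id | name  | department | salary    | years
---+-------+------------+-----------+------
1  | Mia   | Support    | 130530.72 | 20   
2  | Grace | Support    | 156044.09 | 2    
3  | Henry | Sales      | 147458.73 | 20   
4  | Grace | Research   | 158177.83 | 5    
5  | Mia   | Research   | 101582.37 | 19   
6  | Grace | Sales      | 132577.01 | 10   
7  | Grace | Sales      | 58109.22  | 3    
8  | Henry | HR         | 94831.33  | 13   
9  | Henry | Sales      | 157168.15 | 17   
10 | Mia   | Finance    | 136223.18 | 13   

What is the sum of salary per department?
SELECT department, SUM(salary) as result
FROM employees
GROUP BY department

Result:
  Finance: 136223.18
  HR: 94831.33
  Research: 259760.20
  Sales: 495313.11
  Support: 286574.81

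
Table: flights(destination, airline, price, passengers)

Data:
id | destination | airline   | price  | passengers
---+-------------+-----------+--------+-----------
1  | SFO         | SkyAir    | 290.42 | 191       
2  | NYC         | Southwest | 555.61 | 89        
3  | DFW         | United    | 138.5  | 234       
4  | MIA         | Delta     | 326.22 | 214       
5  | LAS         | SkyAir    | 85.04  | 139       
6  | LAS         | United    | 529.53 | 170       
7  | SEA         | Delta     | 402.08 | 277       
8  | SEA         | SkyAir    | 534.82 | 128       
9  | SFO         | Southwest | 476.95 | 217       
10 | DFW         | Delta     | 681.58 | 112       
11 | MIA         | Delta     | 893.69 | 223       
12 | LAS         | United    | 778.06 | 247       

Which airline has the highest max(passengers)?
SELECT airline, MAX(passengers) as val
FROM flights
GROUP BY airline
ORDER BY val DESC
LIMIT 1

Result: Delta with max(passengers) = 277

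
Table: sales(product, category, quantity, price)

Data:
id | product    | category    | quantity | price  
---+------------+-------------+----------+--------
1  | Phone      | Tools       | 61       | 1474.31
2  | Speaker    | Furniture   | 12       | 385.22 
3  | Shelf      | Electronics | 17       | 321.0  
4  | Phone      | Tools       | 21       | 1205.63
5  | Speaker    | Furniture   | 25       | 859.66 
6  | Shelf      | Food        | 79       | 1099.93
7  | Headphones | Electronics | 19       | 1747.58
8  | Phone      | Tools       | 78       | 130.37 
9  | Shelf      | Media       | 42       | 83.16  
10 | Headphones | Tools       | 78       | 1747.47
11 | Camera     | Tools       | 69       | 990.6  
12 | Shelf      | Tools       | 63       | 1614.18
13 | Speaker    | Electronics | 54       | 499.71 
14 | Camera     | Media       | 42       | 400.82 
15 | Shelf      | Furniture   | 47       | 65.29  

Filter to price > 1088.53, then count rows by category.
SELECT category, COUNT(*)
FROM sales
WHERE price > 1088.53
GROUP BY category

Note: WHERE filters rows before grouping.

Result:
  Electronics: 1
  Food: 1
  Tools: 4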